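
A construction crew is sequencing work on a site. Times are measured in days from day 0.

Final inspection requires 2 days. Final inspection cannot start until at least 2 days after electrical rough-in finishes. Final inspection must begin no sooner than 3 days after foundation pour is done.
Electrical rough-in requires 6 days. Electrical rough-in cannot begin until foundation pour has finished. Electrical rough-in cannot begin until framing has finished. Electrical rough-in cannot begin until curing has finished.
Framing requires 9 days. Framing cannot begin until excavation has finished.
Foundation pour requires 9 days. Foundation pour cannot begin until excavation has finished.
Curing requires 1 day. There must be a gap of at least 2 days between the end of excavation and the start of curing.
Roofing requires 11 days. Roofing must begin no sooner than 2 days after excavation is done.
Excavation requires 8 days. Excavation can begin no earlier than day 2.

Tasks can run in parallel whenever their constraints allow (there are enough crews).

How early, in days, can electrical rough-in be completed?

Excavation waits on its own release at day 2, so it starts at day 2 and finishes at 2 + 8 = day 10.
Framing cannot begin until excavation (finishes day 10). It runs from day 10 to 10 + 9 = day 19.
Curing waits on excavation (finishes day 10, plus 2-day gap → day 12), so it starts at day 12 and finishes at 12 + 1 = day 13.
Foundation pour cannot begin until excavation (finishes day 10). It runs from day 10 to 10 + 9 = day 19.
Electrical rough-in needs all of foundation pour (finishes day 19); framing (finishes day 19); curing (finishes day 13). That puts its earliest start at day 19; it finishes at 19 + 6 = day 25.

25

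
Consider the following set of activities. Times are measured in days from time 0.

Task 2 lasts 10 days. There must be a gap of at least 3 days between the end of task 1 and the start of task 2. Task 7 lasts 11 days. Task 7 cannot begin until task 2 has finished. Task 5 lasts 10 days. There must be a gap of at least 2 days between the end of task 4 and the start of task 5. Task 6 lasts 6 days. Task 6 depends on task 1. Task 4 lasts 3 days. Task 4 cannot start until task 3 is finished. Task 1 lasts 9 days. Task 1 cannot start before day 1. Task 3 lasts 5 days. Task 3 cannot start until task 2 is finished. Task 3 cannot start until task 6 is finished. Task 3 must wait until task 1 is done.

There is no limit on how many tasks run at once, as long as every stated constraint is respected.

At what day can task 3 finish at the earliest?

28

Task 1 waits on its own release at day 1, so it starts at day 1 and finishes at 1 + 9 = day 10.
Task 6 waits on task 1 (finishes day 10), so it starts at day 10 and finishes at 10 + 6 = day 16.
After task 1 (finishes day 10, plus 3-day gap → day 13), task 2 can start at day 13 and finishes at day 23.
Task 3 cannot start until task 2 (finishes day 23); task 6 (finishes day 16); task 1 (finishes day 10). The controlling bound is day 23, so task 3 finishes at 23 + 5 = day 28.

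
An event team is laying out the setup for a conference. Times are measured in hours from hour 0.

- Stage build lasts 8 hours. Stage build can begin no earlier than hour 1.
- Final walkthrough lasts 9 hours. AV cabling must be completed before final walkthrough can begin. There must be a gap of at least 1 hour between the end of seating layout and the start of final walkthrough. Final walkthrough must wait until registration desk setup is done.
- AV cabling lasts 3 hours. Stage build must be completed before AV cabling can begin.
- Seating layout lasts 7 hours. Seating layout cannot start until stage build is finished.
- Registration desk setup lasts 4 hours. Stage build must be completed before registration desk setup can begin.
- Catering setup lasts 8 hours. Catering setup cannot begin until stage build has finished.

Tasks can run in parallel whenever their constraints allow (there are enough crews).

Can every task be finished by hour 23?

No

Stage build waits on its own release at hour 1, so it starts at hour 1 and finishes at 1 + 8 = hour 9.
Catering setup cannot begin until stage build (finishes hour 9). It runs from hour 9 to 9 + 8 = hour 17.
Registration desk setup waits on stage build (finishes hour 9), so it starts at hour 9 and finishes at 9 + 4 = hour 13.
After stage build (finishes hour 9), seating layout can start at hour 9 and finishes at hour 16.
AV cabling waits on stage build (finishes hour 9), so it starts at hour 9 and finishes at 9 + 3 = hour 12.
Final walkthrough needs all of AV cabling (finishes hour 12); seating layout (finishes hour 16, plus 1-hour gap → hour 17); registration desk setup (finishes hour 13). That puts its earliest start at hour 17; it finishes at 17 + 9 = hour 26.
The earliest everything can be done is hour 26, which is after the deadline of 23, so it is not possible.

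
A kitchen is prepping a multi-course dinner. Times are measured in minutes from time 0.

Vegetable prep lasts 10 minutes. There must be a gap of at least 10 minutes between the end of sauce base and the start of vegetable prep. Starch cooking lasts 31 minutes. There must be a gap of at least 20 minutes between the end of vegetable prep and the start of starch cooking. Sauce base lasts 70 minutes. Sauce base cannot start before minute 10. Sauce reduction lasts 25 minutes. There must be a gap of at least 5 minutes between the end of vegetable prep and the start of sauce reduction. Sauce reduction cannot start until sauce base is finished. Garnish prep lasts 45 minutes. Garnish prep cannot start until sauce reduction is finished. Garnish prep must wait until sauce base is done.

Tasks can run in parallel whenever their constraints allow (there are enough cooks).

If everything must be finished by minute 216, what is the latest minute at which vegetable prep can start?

To finish by minute 216, garnish prep (duration 45) must start no later than minute 171.
Sauce reduction must finish before garnish prep (must start by minute 171). With a 25-minute duration, sauce reduction must start by 171 − 25 = minute 146.
Nothing follows starch cooking; the deadline of minute 216 is its only limit. It must start by 216 − 31 = minute 185.
For vegetable prep: sauce reduction (must start by minute 146, minus 5-minute gap → minute 141); starch cooking (must start by minute 185, minus 20-minute gap → minute 165). The most restrictive is minute 141; with a 10-minute duration, vegetable prep must start by minute 131.

131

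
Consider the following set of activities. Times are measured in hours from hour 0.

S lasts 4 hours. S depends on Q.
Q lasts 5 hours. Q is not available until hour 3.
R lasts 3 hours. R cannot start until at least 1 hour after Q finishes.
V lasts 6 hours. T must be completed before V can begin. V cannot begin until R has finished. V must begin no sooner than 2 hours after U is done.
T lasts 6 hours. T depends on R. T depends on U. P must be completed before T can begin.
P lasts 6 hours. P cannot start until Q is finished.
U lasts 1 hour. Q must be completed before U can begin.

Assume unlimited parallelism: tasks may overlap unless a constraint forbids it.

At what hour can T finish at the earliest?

20

Q cannot begin until its own release at hour 3. It runs from hour 3 to 3 + 5 = hour 8.
U waits on Q (finishes hour 8), so it starts at hour 8 and finishes at 8 + 1 = hour 9.
R cannot begin until Q (finishes hour 8, plus 1-hour gap → hour 9). It runs from hour 9 to 9 + 3 = hour 12.
P cannot begin until Q (finishes hour 8). It runs from hour 8 to 8 + 6 = hour 14.
For T: R (finishes hour 12); U (finishes hour 9); P (finishes hour 14). Taking the maximum gives a start of hour 14, and it finishes at 14 + 6 = hour 20.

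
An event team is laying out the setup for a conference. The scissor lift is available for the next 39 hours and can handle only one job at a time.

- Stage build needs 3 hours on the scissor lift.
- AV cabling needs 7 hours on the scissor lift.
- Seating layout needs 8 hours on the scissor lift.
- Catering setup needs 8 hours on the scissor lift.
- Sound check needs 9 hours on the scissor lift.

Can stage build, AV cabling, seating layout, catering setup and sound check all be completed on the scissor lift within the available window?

Running back to back, the jobs need 3 + 7 + 8 + 8 + 9 = 35 hours on the scissor lift.
Since 35 ≤ 39, they fit within the window.

Yes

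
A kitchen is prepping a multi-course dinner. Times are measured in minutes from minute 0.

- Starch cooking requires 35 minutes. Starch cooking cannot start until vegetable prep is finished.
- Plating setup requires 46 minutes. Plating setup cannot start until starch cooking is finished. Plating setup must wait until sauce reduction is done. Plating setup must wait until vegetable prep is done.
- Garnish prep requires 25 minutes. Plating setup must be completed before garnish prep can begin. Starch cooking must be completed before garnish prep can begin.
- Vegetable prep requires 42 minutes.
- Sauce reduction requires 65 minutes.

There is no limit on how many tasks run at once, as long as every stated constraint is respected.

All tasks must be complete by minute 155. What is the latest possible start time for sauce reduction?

19

Nothing follows garnish prep; the deadline of minute 155 is its only limit. It must start by 155 − 25 = minute 130.
Plating setup has to be done before garnish prep (must start by minute 130). That means finishing by minute 130, i.e. starting by 130 − 46 = minute 84.
Since plating setup (must start by minute 84) depends on it, sauce reduction must finish by minute 84. Backing off its 65-minute duration gives a latest start of minute 19.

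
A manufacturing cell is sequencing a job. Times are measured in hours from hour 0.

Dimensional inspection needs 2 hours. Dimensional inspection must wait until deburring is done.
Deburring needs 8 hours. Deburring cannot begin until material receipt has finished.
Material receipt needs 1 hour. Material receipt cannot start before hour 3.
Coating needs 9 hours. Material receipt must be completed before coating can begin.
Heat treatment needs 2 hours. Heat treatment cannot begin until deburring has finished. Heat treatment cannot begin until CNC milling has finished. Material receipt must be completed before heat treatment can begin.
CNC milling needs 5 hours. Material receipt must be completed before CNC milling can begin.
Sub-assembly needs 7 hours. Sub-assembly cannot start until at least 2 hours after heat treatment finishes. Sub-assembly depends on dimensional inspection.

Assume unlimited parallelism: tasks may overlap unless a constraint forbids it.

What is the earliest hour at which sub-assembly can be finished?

After its own release at hour 3, material receipt can start at hour 3 and finishes at hour 4.
After material receipt (finishes hour 4), CNC milling can start at hour 4 and finishes at hour 9.
Deburring cannot begin until material receipt (finishes hour 4). It runs from hour 4 to 4 + 8 = hour 12.
Dimensional inspection cannot begin until deburring (finishes hour 12). It runs from hour 12 to 12 + 2 = hour 14.
For heat treatment: deburring (finishes hour 12); CNC milling (finishes hour 9); material receipt (finishes hour 4). Taking the maximum gives a start of hour 12, and it finishes at 12 + 2 = hour 14.
For sub-assembly: heat treatment (finishes hour 14, plus 2-hour gap → hour 16); dimensional inspection (finishes hour 14). Taking the maximum gives a start of hour 16, and it finishes at 16 + 7 = hour 23.

23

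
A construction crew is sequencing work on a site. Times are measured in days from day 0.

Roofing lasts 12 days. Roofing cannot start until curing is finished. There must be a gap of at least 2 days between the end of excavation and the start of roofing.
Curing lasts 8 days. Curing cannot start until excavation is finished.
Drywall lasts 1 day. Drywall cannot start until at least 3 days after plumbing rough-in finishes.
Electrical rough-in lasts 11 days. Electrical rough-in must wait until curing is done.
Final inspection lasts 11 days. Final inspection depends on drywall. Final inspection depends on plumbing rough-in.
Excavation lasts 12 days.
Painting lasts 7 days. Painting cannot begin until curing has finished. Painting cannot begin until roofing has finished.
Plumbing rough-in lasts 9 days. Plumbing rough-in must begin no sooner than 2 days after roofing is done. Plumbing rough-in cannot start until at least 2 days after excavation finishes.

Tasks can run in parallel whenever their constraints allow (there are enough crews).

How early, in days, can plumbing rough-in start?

Excavation can start immediately at day 0; it finishes at day 12.
Curing cannot begin until excavation (finishes day 12). It runs from day 12 to 12 + 8 = day 20.
For roofing: curing (finishes day 20); excavation (finishes day 12, plus 2-day gap → day 14). Taking the maximum gives a start of day 20, and it finishes at 20 + 12 = day 32.
Plumbing rough-in waits on roofing (finishes day 32, plus 2-day gap → day 34); excavation (finishes day 12, plus 2-day gap → day 14). The latest of these is day 34, which is the earliest plumbing rough-in can start.

34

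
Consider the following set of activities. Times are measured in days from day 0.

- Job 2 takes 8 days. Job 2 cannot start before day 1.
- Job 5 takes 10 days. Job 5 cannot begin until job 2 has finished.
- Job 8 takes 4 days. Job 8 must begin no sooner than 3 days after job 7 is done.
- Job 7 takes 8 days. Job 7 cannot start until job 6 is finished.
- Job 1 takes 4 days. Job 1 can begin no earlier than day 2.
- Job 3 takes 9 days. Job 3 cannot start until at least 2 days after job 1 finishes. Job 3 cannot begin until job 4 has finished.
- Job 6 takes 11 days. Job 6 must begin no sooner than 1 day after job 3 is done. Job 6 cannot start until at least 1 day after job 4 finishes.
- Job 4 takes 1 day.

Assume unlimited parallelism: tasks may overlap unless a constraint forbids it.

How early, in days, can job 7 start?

29

Nothing blocks job 4, so it runs from day 0 to day 1.
Job 1 cannot begin until its own release at day 2. It runs from day 2 to 2 + 4 = day 6.
Job 3 has to wait for job 1 (finishes day 6, plus 2-day gap → day 8); job 4 (finishes day 1). The latest of these is day 8, so job 3 runs day 8 to 8 + 9 = day 17.
Job 6 cannot start until job 3 (finishes day 17, plus 1-day gap → day 18); job 4 (finishes day 1, plus 1-day gap → day 2). The controlling bound is day 18, so job 6 finishes at 18 + 11 = day 29.
Job 7 waits on job 6 (finishes day 29), so the earliest it can start is day 29.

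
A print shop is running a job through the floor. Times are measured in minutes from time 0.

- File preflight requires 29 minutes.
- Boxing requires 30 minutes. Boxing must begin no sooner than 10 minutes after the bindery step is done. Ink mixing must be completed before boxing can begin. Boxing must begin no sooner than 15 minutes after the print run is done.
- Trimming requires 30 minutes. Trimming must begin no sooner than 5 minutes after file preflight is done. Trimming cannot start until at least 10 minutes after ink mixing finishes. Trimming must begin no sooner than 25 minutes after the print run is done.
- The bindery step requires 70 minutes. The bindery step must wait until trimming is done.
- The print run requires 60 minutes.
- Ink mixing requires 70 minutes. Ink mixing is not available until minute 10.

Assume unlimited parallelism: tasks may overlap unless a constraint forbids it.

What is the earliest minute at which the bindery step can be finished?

The print run has no prerequisites, so it starts at minute 0 and finishes at minute 60.
Ink mixing cannot begin until its own release at minute 10. It runs from minute 10 to 10 + 70 = minute 80.
Nothing blocks file preflight, so it runs from minute 0 to minute 29.
Trimming cannot start until file preflight (finishes minute 29, plus 5-minute gap → minute 34); ink mixing (finishes minute 80, plus 10-minute gap → minute 90); the print run (finishes minute 60, plus 25-minute gap → minute 85). The controlling bound is minute 90, so trimming finishes at 90 + 30 = minute 120.
After trimming (finishes minute 120), the bindery step can start at minute 120 and finishes at minute 190.

190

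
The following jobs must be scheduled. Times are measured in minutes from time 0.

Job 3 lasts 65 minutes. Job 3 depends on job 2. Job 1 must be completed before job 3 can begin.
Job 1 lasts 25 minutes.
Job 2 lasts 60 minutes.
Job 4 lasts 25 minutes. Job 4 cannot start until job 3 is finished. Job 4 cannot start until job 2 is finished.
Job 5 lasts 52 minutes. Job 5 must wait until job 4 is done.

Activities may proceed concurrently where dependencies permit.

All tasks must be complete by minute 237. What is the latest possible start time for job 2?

35

Job 5 must finish by minute 237; it takes 52 minutes, so it must start by 237 − 52 = minute 185.
Job 4 has to be done before job 5 (must start by minute 185). That means finishing by minute 185, i.e. starting by 185 − 25 = minute 160.
Since job 4 (must start by minute 160) depends on it, job 3 must finish by minute 160. Backing off its 65-minute duration gives a latest start of minute 95.
Job 2 has several dependents: job 3 (must start by minute 95); job 4 (must start by minute 160). The earliest of those limits is minute 95, so job 2 must start by 95 − 60 = minute 35.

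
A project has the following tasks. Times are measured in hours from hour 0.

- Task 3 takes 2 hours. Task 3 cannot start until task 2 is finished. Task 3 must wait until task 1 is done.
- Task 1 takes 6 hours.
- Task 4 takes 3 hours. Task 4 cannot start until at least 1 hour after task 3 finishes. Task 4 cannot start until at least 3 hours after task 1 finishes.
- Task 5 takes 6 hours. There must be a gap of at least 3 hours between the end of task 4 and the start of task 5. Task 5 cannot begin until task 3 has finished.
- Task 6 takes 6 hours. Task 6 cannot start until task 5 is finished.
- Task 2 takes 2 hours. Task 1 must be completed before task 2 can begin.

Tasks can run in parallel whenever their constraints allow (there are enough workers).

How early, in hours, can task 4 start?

Nothing blocks task 1, so it runs from hour 0 to hour 6.
Task 2 waits on task 1 (finishes hour 6), so it starts at hour 6 and finishes at 6 + 2 = hour 8.
Task 3 cannot start until task 2 (finishes hour 8); task 1 (finishes hour 6). The controlling bound is hour 8, so task 3 finishes at 8 + 2 = hour 10.
Task 4 waits on task 3 (finishes hour 10, plus 1-hour gap → hour 11); task 1 (finishes hour 6, plus 3-hour gap → hour 9). The latest of these is hour 11, which is the earliest task 4 can start.

11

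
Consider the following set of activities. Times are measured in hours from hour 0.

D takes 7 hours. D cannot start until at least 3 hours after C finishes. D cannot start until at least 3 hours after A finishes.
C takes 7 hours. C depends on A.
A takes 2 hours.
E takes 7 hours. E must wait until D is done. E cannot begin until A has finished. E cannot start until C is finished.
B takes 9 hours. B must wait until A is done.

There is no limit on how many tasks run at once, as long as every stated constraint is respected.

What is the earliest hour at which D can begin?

A can start immediately at hour 0; it finishes at hour 2.
C waits on A (finishes hour 2), so it starts at hour 2 and finishes at 2 + 7 = hour 9.
D waits on C (finishes hour 9, plus 3-hour gap → hour 12); A (finishes hour 2, plus 3-hour gap → hour 5). The latest of these is hour 12, which is the earliest D can start.

12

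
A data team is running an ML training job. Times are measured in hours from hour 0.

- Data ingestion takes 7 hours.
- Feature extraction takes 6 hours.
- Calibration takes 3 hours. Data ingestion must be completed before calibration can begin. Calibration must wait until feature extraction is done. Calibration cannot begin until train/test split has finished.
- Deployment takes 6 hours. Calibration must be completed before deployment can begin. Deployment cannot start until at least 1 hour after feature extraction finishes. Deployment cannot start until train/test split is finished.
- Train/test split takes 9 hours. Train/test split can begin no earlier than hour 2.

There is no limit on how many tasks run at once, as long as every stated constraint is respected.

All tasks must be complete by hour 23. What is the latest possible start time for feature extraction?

Deployment must finish by hour 23; it takes 6 hours, so it must start by 23 − 6 = hour 17.
Calibration must finish before deployment (must start by hour 17). With a 3-hour duration, calibration must start by 17 − 3 = hour 14.
Feature extraction feeds calibration (must start by hour 14); deployment (must start by hour 17, minus 1-hour gap → hour 16). Taking the minimum, feature extraction must finish by hour 14 and start by 14 − 6 = hour 8.

8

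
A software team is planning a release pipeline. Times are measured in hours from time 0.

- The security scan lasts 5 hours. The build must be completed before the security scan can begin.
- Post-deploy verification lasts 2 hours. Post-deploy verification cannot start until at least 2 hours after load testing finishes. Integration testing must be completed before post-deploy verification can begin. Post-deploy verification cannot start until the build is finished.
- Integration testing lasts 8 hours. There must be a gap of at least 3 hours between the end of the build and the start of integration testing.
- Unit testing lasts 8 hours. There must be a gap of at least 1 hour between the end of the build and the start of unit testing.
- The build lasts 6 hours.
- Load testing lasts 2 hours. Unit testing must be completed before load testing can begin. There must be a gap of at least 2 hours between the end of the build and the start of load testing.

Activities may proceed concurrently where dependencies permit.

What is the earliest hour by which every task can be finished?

21

The build can start immediately at hour 0; it finishes at hour 6.
The security scan cannot begin until the build (finishes hour 6). It runs from hour 6 to 6 + 5 = hour 11.
Integration testing waits on the build (finishes hour 6, plus 3-hour gap → hour 9), so it starts at hour 9 and finishes at 9 + 8 = hour 17.
After the build (finishes hour 6, plus 1-hour gap → hour 7), unit testing can start at hour 7 and finishes at hour 15.
For load testing: unit testing (finishes hour 15); the build (finishes hour 6, plus 2-hour gap → hour 8). Taking the maximum gives a start of hour 15, and it finishes at 15 + 2 = hour 17.
Post-deploy verification cannot start until load testing (finishes hour 17, plus 2-hour gap → hour 19); integration testing (finishes hour 17); the build (finishes hour 6). The controlling bound is hour 19, so post-deploy verification finishes at 19 + 2 = hour 21.
All tasks are finished once the last one completes. Finish times: The build at 6, Unit testing at 15, Integration testing at 17, The security scan at 11, Load testing at 17, Post-deploy verification at 21. The latest is hour 21.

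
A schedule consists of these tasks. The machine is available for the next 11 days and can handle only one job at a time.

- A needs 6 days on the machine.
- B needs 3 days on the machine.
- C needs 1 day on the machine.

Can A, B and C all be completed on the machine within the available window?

Yes

Running back to back, the jobs need 6 + 3 + 1 = 10 days on the machine.
Since 10 ≤ 11, they fit within the window.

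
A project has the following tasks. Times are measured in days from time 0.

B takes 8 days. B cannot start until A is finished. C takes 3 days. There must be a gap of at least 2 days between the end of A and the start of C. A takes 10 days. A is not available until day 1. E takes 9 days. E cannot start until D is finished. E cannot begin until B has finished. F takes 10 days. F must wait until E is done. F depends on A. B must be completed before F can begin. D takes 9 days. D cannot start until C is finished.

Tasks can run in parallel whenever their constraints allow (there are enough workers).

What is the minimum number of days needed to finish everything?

A cannot begin until its own release at day 1. It runs from day 1 to 1 + 10 = day 11.
C cannot begin until A (finishes day 11, plus 2-day gap → day 13). It runs from day 13 to 13 + 3 = day 16.
D cannot begin until C (finishes day 16). It runs from day 16 to 16 + 9 = day 25.
B cannot begin until A (finishes day 11). It runs from day 11 to 11 + 8 = day 19.
For E: D (finishes day 25); B (finishes day 19). Taking the maximum gives a start of day 25, and it finishes at 25 + 9 = day 34.
F has to wait for E (finishes day 34); A (finishes day 11); B (finishes day 19). The latest of these is day 34, so F runs day 34 to 34 + 10 = day 44.
All tasks are finished once the last one completes. Finish times: A at 11, B at 19, C at 16, D at 25, E at 34, F at 44. The latest is day 44.

44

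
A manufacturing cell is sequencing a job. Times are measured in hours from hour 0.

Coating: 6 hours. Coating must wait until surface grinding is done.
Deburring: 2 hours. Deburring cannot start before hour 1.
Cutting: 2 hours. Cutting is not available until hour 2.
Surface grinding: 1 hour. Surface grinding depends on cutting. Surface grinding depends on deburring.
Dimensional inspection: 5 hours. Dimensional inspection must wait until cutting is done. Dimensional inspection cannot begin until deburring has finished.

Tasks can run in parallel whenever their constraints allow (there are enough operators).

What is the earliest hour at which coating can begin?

Deburring cannot begin until its own release at hour 1. It runs from hour 1 to 1 + 2 = hour 3.
Cutting cannot begin until its own release at hour 2. It runs from hour 2 to 2 + 2 = hour 4.
Surface grinding has to wait for cutting (finishes hour 4); deburring (finishes hour 3). The latest of these is hour 4, so surface grinding runs hour 4 to 4 + 1 = hour 5.
Coating waits on surface grinding (finishes hour 5), so the earliest it can start is hour 5.

5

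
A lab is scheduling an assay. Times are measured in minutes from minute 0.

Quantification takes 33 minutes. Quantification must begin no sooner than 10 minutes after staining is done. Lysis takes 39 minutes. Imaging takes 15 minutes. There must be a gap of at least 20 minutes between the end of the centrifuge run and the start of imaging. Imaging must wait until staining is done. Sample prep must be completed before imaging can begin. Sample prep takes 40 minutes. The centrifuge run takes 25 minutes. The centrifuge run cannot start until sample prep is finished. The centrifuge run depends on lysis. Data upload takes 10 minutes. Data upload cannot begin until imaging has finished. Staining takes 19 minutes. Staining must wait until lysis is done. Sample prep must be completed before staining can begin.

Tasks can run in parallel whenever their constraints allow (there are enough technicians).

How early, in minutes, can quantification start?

69

Lysis has no prerequisites, so it starts at minute 0 and finishes at minute 39.
Sample prep can start immediately at minute 0; it finishes at minute 40.
For staining: lysis (finishes minute 39); sample prep (finishes minute 40). Taking the maximum gives a start of minute 40, and it finishes at 40 + 19 = minute 59.
Quantification waits on staining (finishes minute 59, plus 10-minute gap → minute 69), so the earliest it can start is minute 69.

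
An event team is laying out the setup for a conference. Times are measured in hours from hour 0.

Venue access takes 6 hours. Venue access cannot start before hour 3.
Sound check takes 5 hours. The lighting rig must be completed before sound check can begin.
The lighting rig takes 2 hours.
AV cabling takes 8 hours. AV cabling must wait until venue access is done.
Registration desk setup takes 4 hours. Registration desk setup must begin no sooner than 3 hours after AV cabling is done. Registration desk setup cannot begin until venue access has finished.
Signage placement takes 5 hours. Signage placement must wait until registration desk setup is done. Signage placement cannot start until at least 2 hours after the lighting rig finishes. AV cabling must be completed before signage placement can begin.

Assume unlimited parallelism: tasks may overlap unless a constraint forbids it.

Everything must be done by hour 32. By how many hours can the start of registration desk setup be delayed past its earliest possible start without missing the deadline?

3

Venue access waits on its own release at hour 3, so it starts at hour 3 and finishes at 3 + 6 = hour 9.
After venue access (finishes hour 9), AV cabling can start at hour 9 and finishes at hour 17.
For registration desk setup: AV cabling (finishes hour 17, plus 3-hour gap → hour 20); venue access (finishes hour 9). Taking the maximum gives a start of hour 20, and it finishes at 20 + 4 = hour 24.

Working backward from the deadline:
Signage placement must finish by hour 32; it takes 5 hours, so it must start by 32 − 5 = hour 27.
Registration desk setup has to be done before signage placement (must start by hour 27). That means finishing by hour 27, i.e. starting by 27 − 4 = hour 23.
So registration desk setup can start as early as hour 20 and as late as hour 23, giving 23 − 20 = 3 hours of slack.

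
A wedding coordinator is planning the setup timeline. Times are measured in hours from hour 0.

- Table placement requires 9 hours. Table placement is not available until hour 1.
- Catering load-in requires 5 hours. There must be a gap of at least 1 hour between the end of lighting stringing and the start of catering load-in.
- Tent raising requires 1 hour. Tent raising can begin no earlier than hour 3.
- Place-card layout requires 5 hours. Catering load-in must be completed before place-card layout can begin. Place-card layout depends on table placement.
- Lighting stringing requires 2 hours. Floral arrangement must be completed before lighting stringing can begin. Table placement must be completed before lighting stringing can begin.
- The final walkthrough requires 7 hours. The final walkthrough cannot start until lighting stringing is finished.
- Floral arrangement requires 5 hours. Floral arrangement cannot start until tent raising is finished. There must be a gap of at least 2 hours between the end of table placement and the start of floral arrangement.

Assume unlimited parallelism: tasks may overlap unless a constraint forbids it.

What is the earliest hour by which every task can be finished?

30

Table placement cannot begin until its own release at hour 1. It runs from hour 1 to 1 + 9 = hour 10.
After its own release at hour 3, tent raising can start at hour 3 and finishes at hour 4.
For floral arrangement: tent raising (finishes hour 4); table placement (finishes hour 10, plus 2-hour gap → hour 12). Taking the maximum gives a start of hour 12, and it finishes at 12 + 5 = hour 17.
Lighting stringing cannot start until floral arrangement (finishes hour 17); table placement (finishes hour 10). The controlling bound is hour 17, so lighting stringing finishes at 17 + 2 = hour 19.
After lighting stringing (finishes hour 19), the final walkthrough can start at hour 19 and finishes at hour 26.
After lighting stringing (finishes hour 19, plus 1-hour gap → hour 20), catering load-in can start at hour 20 and finishes at hour 25.
For place-card layout: catering load-in (finishes hour 25); table placement (finishes hour 10). Taking the maximum gives a start of hour 25, and it finishes at 25 + 5 = hour 30.
All tasks are finished once the last one completes. Finish times: Tent raising at 4, Table placement at 10, Floral arrangement at 17, Lighting stringing at 19, Catering load-in at 25, Place-card layout at 30, The final walkthrough at 26. The latest is hour 30.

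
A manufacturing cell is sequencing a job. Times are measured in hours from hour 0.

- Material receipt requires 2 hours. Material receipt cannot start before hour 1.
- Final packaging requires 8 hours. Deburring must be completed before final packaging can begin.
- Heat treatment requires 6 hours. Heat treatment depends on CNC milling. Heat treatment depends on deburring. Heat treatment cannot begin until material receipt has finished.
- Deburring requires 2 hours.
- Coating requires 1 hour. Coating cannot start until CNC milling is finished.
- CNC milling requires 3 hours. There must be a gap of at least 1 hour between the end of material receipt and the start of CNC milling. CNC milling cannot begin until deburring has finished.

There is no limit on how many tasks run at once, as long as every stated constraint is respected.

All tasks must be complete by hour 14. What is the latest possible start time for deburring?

3

To finish by hour 14, heat treatment (duration 6) must start no later than hour 8.
Coating must finish by hour 14; it takes 1 hour, so it must start by 14 − 1 = hour 13.
For CNC milling: heat treatment (must start by hour 8); coating (must start by hour 13). The most restrictive is hour 8; with a 3-hour duration, CNC milling must start by hour 5.
Nothing follows final packaging; the deadline of hour 14 is its only limit. It must start by 14 − 8 = hour 6.
Deburring must finish in time for CNC milling (must start by hour 5); heat treatment (must start by hour 8); final packaging (must start by hour 6). The tightest is hour 5, so deburring must start by 5 − 2 = hour 3.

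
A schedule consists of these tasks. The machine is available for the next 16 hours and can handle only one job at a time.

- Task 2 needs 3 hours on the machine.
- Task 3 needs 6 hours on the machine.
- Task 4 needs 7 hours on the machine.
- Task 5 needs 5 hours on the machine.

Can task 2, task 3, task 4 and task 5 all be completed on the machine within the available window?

Running back to back, the jobs need 3 + 6 + 7 + 5 = 21 hours on the machine.
Since 21 > 16, they cannot all fit.

No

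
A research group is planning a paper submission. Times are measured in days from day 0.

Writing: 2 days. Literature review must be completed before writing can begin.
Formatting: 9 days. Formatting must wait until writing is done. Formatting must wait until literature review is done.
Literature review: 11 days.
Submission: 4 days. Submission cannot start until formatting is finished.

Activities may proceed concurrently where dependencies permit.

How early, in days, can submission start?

Literature review can start immediately at day 0; it finishes at day 11.
After literature review (finishes day 11), writing can start at day 11 and finishes at day 13.
For formatting: writing (finishes day 13); literature review (finishes day 11). Taking the maximum gives a start of day 13, and it finishes at 13 + 9 = day 22.
Submission waits on formatting (finishes day 22), so the earliest it can start is day 22.

22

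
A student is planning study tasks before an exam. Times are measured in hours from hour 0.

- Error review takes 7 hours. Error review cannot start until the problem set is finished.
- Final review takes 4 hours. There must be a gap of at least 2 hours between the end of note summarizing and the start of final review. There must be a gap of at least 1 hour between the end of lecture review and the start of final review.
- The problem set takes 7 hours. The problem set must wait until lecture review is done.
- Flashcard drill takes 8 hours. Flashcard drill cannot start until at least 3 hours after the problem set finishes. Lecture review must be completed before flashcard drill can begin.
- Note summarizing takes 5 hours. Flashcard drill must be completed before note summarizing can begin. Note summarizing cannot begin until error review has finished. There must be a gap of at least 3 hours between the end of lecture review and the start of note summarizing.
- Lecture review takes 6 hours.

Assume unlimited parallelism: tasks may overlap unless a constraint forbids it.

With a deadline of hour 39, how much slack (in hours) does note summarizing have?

Lecture review has no prerequisites, so it starts at hour 0 and finishes at hour 6.
After lecture review (finishes hour 6), the problem set can start at hour 6 and finishes at hour 13.
After the problem set (finishes hour 13), error review can start at hour 13 and finishes at hour 20.
For flashcard drill: the problem set (finishes hour 13, plus 3-hour gap → hour 16); lecture review (finishes hour 6). Taking the maximum gives a start of hour 16, and it finishes at 16 + 8 = hour 24.
Note summarizing needs all of flashcard drill (finishes hour 24); error review (finishes hour 20); lecture review (finishes hour 6, plus 3-hour gap → hour 9). That puts its earliest start at hour 24; it finishes at 24 + 5 = hour 29.

Working backward from the deadline:
Final review has no dependents, so it just needs to finish by hour 39. Starting by 39 − 4 = hour 35 achieves that.
Note summarizing must finish before final review (must start by hour 35, minus 2-hour gap → hour 33). With a 5-hour duration, note summarizing must start by 33 − 5 = hour 28.
So note summarizing can start as early as hour 24 and as late as hour 28, giving 28 − 24 = 4 hours of slack.

4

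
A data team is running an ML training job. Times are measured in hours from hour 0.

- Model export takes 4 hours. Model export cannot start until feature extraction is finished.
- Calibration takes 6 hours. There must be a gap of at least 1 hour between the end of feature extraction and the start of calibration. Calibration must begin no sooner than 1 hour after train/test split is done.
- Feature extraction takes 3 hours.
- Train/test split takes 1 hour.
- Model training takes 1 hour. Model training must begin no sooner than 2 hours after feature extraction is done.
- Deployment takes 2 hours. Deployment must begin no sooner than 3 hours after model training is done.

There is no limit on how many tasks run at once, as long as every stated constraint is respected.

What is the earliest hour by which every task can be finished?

11

Train/test split has no prerequisites, so it starts at hour 0 and finishes at hour 1.
Feature extraction has no prerequisites, so it starts at hour 0 and finishes at hour 3.
Model export waits on feature extraction (finishes hour 3), so it starts at hour 3 and finishes at 3 + 4 = hour 7.
Calibration has to wait for feature extraction (finishes hour 3, plus 1-hour gap → hour 4); train/test split (finishes hour 1, plus 1-hour gap → hour 2). The latest of these is hour 4, so calibration runs hour 4 to 4 + 6 = hour 10.
After feature extraction (finishes hour 3, plus 2-hour gap → hour 5), model training can start at hour 5 and finishes at hour 6.
Deployment cannot begin until model training (finishes hour 6, plus 3-hour gap → hour 9). It runs from hour 9 to 9 + 2 = hour 11.
All tasks are finished once the last one completes. Finish times: Feature extraction at 3, Train/test split at 1, Model training at 6, Calibration at 10, Model export at 7, Deployment at 11. The latest is hour 11.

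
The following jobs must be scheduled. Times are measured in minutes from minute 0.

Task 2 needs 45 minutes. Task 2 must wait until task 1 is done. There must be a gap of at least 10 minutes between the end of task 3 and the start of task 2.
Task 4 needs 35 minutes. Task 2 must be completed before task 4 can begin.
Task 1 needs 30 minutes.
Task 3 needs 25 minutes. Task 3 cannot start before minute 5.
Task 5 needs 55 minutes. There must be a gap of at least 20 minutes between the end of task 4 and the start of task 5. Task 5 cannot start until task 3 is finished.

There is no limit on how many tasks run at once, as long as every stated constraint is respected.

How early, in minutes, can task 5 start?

140

Task 3 cannot begin until its own release at minute 5. It runs from minute 5 to 5 + 25 = minute 30.
Task 1 has no prerequisites, so it starts at minute 0 and finishes at minute 30.
Task 2 needs all of task 1 (finishes minute 30); task 3 (finishes minute 30, plus 10-minute gap → minute 40). That puts its earliest start at minute 40; it finishes at 40 + 45 = minute 85.
Task 4 cannot begin until task 2 (finishes minute 85). It runs from minute 85 to 85 + 35 = minute 120.
Task 5 waits on task 4 (finishes minute 120, plus 20-minute gap → minute 140); task 3 (finishes minute 30). The latest of these is minute 140, which is the earliest task 5 can start.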